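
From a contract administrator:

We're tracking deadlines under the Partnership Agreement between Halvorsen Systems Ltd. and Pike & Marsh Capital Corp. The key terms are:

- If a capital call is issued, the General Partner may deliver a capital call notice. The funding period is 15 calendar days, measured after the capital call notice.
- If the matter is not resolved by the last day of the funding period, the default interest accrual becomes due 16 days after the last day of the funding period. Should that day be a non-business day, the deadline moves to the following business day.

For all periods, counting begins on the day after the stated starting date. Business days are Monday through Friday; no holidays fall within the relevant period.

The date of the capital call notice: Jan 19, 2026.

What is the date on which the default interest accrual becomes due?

Adding 15 calendar days to Jan 19, 2026 gives Feb 3, 2026, which is the last day of the funding period.
Adding 16 calendar days to Feb 3, 2026 gives Feb 19, 2026, which is the date on which the default interest accrual becomes due. Feb 19, 2026 is a Thursday, so no roll-forward applies.

Feb 19, 2026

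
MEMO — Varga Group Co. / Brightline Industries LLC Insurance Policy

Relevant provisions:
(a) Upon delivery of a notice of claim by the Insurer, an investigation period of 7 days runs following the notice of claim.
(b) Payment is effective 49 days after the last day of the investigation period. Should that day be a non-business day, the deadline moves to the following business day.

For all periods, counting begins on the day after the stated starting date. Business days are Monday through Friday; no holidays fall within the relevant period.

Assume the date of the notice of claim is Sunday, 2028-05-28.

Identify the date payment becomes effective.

2028-07-24

Adding 7 calendar days to 2028-05-28 gives 2028-06-04, which is the last day of the investigation period.
Adding 49 calendar days to 2028-06-04 gives 2028-07-23, which is the date payment becomes effective. That falls on a Sunday, so it rolls to the next business day, Monday, 2028-07-24.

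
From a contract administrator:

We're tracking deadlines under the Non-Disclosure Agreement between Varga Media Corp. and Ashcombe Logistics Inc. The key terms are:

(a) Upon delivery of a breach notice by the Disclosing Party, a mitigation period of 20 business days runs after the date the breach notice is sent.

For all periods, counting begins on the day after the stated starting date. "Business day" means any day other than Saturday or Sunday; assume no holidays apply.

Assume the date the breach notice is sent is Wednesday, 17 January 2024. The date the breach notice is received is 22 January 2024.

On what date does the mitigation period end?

The last day of the mitigation period: counting 20 business days from Wednesday, 17 January 2024 (Jan 18, Jan 19, Jan 22, Jan 23, …, Feb 12, Feb 13, Feb 14, skipping weekends) reaches Wednesday, 14 February 2024.

14 February 2024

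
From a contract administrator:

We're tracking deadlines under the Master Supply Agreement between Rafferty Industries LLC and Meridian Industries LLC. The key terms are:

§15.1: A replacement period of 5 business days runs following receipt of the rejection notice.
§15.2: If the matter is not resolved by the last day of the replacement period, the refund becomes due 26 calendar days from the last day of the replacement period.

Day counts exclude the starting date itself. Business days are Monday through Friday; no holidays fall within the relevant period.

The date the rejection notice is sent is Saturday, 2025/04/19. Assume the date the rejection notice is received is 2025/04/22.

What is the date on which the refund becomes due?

From Tuesday, 2025/04/22, 5 business days (Apr 23, Apr 24, Apr 25, Apr 28, Apr 29, skipping weekends) brings us to Tuesday, 2025/04/29, which is the last day of the replacement period.
Adding 26 calendar days to 2025/04/29 gives 2025/05/25, which is the date on which the refund becomes due.

2025/05/25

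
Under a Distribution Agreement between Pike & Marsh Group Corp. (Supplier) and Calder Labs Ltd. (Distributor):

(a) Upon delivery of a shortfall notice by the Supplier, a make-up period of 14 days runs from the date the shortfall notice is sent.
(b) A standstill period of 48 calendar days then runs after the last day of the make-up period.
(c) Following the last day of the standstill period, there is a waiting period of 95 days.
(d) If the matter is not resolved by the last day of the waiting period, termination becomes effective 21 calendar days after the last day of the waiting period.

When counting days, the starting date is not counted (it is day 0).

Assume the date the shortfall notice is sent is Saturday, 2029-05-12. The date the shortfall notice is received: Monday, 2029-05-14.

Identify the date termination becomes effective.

2029-11-06

The last day of the make-up period: 2029-05-12 + 14 days = 2029-05-26.
The last day of the standstill period: 48 calendar days after 2029-05-26 is 2029-07-13.
The last day of the waiting period: 95 calendar days after 2029-07-13 is 2029-10-16.
Adding 21 calendar days to 2029-10-16 gives 2029-11-06, which is the date termination becomes effective.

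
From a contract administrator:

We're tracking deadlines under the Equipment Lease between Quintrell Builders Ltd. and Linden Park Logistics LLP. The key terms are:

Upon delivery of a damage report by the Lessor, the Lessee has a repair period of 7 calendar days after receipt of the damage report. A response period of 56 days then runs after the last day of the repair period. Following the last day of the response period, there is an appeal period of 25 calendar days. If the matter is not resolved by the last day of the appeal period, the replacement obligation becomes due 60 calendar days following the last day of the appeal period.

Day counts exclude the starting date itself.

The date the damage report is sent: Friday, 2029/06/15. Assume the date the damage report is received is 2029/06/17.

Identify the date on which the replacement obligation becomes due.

2029/11/12

The last day of the repair period: 2029/06/17 + 7 days = 2029/06/24.
Adding 56 calendar days to 2029/06/24 gives 2029/08/19, which is the last day of the response period.
The last day of the appeal period: 2029/08/19 + 25 days = 2029/09/13.
The date on which the replacement obligation becomes due: 2029/09/13 + 60 days = 2029/11/12.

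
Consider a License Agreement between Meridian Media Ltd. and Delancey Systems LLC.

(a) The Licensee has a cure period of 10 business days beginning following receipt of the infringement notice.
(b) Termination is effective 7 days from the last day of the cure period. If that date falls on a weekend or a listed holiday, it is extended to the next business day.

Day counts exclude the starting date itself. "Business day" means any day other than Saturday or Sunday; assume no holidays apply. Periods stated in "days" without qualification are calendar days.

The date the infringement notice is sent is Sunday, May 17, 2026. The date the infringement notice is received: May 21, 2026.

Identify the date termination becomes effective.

From Thursday, May 21, 2026, 10 business days (May 22, May 25, May 26, May 27, May 28, May 29, Jun 1, Jun 2, Jun 3, Jun 4, skipping weekends) brings us to Thursday, June 4, 2026, which is the last day of the cure period.
Adding 7 calendar days to June 4, 2026 gives June 11, 2026, which is the date termination becomes effective. June 11, 2026 is a Thursday, so no roll-forward applies.

June 11, 2026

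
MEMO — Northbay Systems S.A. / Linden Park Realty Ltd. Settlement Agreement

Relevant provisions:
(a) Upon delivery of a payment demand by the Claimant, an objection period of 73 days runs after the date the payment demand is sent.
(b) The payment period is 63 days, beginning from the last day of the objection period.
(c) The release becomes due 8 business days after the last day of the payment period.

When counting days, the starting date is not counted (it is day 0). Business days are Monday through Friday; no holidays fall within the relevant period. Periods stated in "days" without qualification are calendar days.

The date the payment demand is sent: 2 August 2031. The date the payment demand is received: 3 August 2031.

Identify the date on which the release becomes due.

Adding 73 calendar days to 2 August 2031 gives 14 October 2031, which is the last day of the objection period.
The last day of the payment period: 14 October 2031 + 63 days = 16 December 2031.
From Tuesday, 16 December 2031, 8 business days (Dec 17, Dec 18, Dec 19, Dec 22, Dec 23, Dec 24, Dec 25, Dec 26, skipping weekends) brings us to Friday, 26 December 2031, which is the date on which the release becomes due.

26 December 2031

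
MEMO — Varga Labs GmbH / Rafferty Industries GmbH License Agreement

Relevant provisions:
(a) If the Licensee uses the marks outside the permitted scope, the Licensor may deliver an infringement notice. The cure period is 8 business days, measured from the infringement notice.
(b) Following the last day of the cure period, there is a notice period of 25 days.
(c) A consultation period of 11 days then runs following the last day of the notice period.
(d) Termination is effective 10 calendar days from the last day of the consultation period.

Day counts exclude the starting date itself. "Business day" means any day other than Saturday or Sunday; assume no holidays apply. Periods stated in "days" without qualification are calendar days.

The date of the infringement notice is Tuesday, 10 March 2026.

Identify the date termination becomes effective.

5 May 2026

The last day of the cure period: 8 business days after Tuesday, 10 March 2026, skipping weekends — Mar 11, Mar 12, Mar 13, Mar 16, Mar 17, Mar 18, Mar 19, Mar 20 — lands on Friday, 20 March 2026.
Adding 25 calendar days to 20 March 2026 gives 14 April 2026, which is the last day of the notice period.
Adding 11 calendar days to 14 April 2026 gives 25 April 2026, which is the last day of the consultation period.
The date termination becomes effective: 10 calendar days after 25 April 2026 is 5 May 2026.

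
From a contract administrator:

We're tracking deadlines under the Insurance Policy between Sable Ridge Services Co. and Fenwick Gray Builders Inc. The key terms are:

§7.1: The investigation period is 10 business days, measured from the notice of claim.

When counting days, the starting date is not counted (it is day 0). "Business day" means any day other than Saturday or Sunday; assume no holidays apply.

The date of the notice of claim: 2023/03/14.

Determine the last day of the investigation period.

From Tuesday, 2023/03/14, 10 business days (Mar 15, Mar 16, Mar 17, Mar 20, Mar 21, Mar 22, Mar 23, Mar 24, Mar 27, Mar 28, skipping weekends) brings us to Tuesday, 2023/03/28, which is the last day of the investigation period.

2023/03/28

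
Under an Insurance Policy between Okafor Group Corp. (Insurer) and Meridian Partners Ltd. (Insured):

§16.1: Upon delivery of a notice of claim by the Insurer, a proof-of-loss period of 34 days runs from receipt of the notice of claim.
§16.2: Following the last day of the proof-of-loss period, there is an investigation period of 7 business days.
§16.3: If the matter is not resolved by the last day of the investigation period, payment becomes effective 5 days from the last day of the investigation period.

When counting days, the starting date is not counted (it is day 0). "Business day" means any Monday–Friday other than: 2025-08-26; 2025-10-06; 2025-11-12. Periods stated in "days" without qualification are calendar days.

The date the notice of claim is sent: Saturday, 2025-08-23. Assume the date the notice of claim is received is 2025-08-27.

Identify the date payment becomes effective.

Adding 34 calendar days to 2025-08-27 gives 2025-09-30, which is the last day of the proof-of-loss period.
The last day of the investigation period: counting 7 business days from Tuesday, 2025-09-30 (Oct 1, Oct 2, Oct 3, Oct 7, Oct 8, Oct 9, Oct 10, skipping weekends and the listed holiday on Oct 6) reaches Friday, 2025-10-10.
Adding 5 calendar days to 2025-10-10 gives 2025-10-15, which is the date payment becomes effective.

2025-10-15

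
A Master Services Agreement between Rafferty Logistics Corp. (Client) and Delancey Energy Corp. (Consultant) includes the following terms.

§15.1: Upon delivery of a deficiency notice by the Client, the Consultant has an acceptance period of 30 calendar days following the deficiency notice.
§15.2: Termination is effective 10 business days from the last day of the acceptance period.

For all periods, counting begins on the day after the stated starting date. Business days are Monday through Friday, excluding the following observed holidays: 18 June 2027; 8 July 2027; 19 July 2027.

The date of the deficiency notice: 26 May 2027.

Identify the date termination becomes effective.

12 July 2027

The last day of the acceptance period: 30 calendar days after 26 May 2027 is 25 June 2027.
From Friday, 25 June 2027, 10 business days (Jun 28, Jun 29, Jun 30, Jul 1, Jul 2, Jul 5, Jul 6, Jul 7, Jul 9, Jul 12, skipping weekends and the listed holiday on Jul 8) brings us to Monday, 12 July 2027, which is the date termination becomes effective.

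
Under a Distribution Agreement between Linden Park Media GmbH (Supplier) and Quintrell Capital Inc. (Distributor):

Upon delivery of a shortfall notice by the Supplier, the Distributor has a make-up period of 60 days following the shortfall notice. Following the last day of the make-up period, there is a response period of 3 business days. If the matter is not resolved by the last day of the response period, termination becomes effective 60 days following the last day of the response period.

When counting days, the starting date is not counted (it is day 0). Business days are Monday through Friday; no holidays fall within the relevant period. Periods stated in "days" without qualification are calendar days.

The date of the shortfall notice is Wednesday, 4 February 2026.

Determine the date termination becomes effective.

7 June 2026

Adding 60 calendar days to 4 February 2026 gives 5 April 2026, which is the last day of the make-up period.
The last day of the response period: 3 business days after Sunday, 5 April 2026, skipping weekends — Apr 6, Apr 7, Apr 8 — lands on Wednesday, 8 April 2026.
Adding 60 calendar days to 8 April 2026 gives 7 June 2026, which is the date termination becomes effective.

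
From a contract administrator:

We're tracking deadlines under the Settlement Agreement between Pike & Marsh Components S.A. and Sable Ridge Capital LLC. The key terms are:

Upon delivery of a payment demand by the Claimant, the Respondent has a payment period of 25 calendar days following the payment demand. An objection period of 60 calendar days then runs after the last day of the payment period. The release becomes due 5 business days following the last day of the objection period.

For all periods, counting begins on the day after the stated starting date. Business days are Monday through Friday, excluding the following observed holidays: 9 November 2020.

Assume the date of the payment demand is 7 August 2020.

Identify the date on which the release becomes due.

Adding 25 calendar days to 7 August 2020 gives 1 September 2020, which is the last day of the payment period.
The last day of the objection period: 1 September 2020 + 60 days = 31 October 2020.
The date on which the release becomes due: 5 business days after Saturday, 31 October 2020, skipping weekends — Nov 2, Nov 3, Nov 4, Nov 5, Nov 6 — lands on Friday, 6 November 2020.

6 November 2020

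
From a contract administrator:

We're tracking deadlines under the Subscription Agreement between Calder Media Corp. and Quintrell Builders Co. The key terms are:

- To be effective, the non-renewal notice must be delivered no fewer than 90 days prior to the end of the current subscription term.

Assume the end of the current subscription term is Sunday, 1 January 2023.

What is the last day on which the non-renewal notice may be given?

1 January 2023 minus 90 days is 3 October 2022.

3 October 2022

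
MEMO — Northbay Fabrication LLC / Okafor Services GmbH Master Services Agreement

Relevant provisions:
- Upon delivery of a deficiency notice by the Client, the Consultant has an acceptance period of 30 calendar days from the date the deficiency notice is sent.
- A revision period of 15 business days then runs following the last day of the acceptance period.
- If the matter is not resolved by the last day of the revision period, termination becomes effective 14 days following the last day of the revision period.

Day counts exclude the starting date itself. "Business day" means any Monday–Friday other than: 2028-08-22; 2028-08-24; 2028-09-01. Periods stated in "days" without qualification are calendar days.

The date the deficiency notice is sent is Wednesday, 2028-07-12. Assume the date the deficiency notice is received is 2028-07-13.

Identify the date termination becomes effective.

2028-09-20

The last day of the acceptance period: 2028-07-12 + 30 days = 2028-08-11.
The last day of the revision period: counting 15 business days from Friday, 2028-08-11 (Aug 14, Aug 15, Aug 16, Aug 17, …, Sep 4, Sep 5, Sep 6, skipping weekends and the listed holidays on Aug 22, Aug 24, Sep 1) reaches Wednesday, 2028-09-06.
The date termination becomes effective: 2028-09-06 + 14 days = 2028-09-20.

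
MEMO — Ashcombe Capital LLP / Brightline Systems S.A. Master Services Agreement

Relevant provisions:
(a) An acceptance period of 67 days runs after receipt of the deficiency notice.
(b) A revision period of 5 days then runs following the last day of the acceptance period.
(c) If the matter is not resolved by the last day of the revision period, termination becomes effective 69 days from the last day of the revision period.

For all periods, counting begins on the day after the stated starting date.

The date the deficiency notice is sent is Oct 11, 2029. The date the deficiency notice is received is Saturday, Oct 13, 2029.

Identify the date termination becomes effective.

Mar 3, 2030

The last day of the acceptance period: 67 calendar days after Oct 13, 2029 is Dec 19, 2029.
The last day of the revision period: 5 calendar days after Dec 19, 2029 is Dec 24, 2029.
Adding 69 calendar days to Dec 24, 2029 gives Mar 3, 2030, which is the date termination becomes effective.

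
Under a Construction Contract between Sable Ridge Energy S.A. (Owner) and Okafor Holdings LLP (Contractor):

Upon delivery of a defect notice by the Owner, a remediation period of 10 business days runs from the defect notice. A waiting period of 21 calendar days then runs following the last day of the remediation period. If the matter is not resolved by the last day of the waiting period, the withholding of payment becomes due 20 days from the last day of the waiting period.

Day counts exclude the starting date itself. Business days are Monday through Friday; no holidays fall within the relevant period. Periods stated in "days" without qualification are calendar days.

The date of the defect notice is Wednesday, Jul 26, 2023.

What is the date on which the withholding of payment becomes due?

Sep 19, 2023

The last day of the remediation period: 10 business days after Wednesday, Jul 26, 2023, skipping weekends — Jul 27, Jul 28, Jul 31, Aug 1, Aug 2, Aug 3, Aug 4, Aug 7, Aug 8, Aug 9 — lands on Wednesday, Aug 9, 2023.
Adding 21 calendar days to Aug 9, 2023 gives Aug 30, 2023, which is the last day of the waiting period.
The date on which the withholding of payment becomes due: Aug 30, 2023 + 20 days = Sep 19, 2023.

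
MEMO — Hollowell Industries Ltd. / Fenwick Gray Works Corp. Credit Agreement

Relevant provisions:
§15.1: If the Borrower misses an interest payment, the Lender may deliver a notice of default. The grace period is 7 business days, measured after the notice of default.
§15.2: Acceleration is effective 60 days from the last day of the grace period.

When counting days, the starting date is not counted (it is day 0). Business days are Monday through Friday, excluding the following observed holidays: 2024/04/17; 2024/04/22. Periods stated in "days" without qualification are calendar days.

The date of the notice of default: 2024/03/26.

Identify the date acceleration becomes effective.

From Tuesday, 2024/03/26, 7 business days (Mar 27, Mar 28, Mar 29, Apr 1, Apr 2, Apr 3, Apr 4, skipping weekends) brings us to Thursday, 2024/04/04, which is the last day of the grace period.
The date acceleration becomes effective: 60 calendar days after 2024/04/04 is 2024/06/03.

2024/06/03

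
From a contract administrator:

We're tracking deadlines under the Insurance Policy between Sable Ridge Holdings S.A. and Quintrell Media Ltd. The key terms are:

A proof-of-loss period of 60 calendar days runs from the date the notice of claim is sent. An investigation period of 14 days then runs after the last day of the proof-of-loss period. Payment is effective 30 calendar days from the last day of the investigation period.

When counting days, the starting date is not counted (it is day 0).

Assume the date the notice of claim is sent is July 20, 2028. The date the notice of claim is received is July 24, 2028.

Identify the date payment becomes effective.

November 1, 2028

Adding 60 calendar days to July 20, 2028 gives September 18, 2028, which is the last day of the proof-of-loss period.
The last day of the investigation period: 14 calendar days after September 18, 2028 is October 2, 2028.
The date payment becomes effective: October 2, 2028 + 30 days = November 1, 2028.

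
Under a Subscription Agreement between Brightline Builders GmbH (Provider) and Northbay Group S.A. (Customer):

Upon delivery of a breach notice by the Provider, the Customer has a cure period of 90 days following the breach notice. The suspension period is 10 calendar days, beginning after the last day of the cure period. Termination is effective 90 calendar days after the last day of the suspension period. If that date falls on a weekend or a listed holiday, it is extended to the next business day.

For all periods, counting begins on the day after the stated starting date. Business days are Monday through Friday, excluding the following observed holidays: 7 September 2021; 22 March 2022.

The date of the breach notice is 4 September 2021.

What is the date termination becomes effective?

The last day of the cure period: 90 calendar days after 4 September 2021 is 3 December 2021.
The last day of the suspension period: 10 calendar days after 3 December 2021 is 13 December 2021.
The date termination becomes effective: 90 calendar days after 13 December 2021 is 13 March 2022. That falls on a Sunday, so it rolls to the next business day, Monday, 14 March 2022.

14 March 2022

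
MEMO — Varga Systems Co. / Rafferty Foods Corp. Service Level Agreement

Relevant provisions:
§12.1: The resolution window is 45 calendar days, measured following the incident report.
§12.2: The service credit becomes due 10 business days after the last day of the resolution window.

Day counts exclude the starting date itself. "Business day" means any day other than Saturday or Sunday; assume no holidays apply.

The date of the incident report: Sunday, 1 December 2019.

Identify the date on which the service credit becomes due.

29 January 2020

The last day of the resolution window: 45 calendar days after 1 December 2019 is 15 January 2020.
From Wednesday, 15 January 2020, 10 business days (Jan 16, Jan 17, Jan 20, Jan 21, Jan 22, Jan 23, Jan 24, Jan 27, Jan 28, Jan 29, skipping weekends) brings us to Wednesday, 29 January 2020, which is the date on which the service credit becomes due.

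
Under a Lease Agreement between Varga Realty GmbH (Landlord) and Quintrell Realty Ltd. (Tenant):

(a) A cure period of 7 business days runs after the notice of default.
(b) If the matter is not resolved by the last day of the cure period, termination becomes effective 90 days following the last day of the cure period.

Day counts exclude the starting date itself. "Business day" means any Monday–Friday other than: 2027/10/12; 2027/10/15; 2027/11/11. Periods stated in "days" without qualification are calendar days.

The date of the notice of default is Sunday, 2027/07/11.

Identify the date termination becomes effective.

2027/10/18

The last day of the cure period: counting 7 business days from Sunday, 2027/07/11 (Jul 12, Jul 13, Jul 14, Jul 15, Jul 16, Jul 19, Jul 20, skipping weekends) reaches Tuesday, 2027/07/20.
Adding 90 calendar days to 2027/07/20 gives 2027/10/18, which is the date termination becomes effective.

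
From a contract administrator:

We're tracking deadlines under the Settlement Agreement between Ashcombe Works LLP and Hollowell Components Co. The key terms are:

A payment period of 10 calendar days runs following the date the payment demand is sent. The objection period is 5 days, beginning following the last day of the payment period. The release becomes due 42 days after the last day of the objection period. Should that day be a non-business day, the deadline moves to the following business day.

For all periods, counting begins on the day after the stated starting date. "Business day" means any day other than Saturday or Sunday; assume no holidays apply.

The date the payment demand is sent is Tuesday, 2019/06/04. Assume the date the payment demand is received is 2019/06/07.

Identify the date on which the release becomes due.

2019/07/31

The last day of the payment period: 10 calendar days after 2019/06/04 is 2019/06/14.
The last day of the objection period: 5 calendar days after 2019/06/14 is 2019/06/19.
The date on which the release becomes due: 42 calendar days after 2019/06/19 is 2019/07/31. 2019/07/31 is a Wednesday, so no roll-forward applies.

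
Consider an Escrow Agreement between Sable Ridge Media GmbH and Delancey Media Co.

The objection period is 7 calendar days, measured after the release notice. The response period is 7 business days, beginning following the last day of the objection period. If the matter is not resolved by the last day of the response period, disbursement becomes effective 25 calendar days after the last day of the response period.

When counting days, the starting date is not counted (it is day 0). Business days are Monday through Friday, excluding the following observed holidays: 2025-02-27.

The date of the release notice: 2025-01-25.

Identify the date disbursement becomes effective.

Adding 7 calendar days to 2025-01-25 gives 2025-02-01, which is the last day of the objection period.
The last day of the response period: 7 business days after Saturday, 2025-02-01, skipping weekends — Feb 3, Feb 4, Feb 5, Feb 6, Feb 7, Feb 10, Feb 11 — lands on Tuesday, 2025-02-11.
The date disbursement becomes effective: 2025-02-11 + 25 days = 2025-03-08.

2025-03-08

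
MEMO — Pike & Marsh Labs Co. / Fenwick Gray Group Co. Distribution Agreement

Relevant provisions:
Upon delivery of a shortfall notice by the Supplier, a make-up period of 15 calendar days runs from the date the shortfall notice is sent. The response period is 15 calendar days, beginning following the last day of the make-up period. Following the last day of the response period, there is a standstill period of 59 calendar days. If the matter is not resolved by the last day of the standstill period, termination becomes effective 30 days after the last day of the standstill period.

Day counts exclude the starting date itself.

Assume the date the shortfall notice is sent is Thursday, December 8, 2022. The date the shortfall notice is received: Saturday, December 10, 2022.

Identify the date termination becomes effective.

The last day of the make-up period: December 8, 2022 + 15 days = December 23, 2022.
The last day of the response period: 15 calendar days after December 23, 2022 is January 7, 2023.
The last day of the standstill period: 59 calendar days after January 7, 2023 is March 7, 2023.
The date termination becomes effective: March 7, 2023 + 30 days = April 6, 2023.

April 6, 2023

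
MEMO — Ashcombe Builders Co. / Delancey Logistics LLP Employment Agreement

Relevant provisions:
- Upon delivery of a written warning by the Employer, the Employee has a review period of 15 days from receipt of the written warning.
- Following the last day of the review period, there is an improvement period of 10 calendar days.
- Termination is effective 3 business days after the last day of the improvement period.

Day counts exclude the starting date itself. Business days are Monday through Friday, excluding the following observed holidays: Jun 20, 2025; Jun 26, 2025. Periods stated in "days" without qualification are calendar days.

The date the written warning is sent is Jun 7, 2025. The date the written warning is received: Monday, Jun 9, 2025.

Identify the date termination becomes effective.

The last day of the review period: 15 calendar days after Jun 9, 2025 is Jun 24, 2025.
The last day of the improvement period: Jun 24, 2025 + 10 days = Jul 4, 2025.
The date termination becomes effective: counting 3 business days from Friday, Jul 4, 2025 (Jul 7, Jul 8, Jul 9, skipping weekends) reaches Wednesday, Jul 9, 2025.

Jul 9, 2025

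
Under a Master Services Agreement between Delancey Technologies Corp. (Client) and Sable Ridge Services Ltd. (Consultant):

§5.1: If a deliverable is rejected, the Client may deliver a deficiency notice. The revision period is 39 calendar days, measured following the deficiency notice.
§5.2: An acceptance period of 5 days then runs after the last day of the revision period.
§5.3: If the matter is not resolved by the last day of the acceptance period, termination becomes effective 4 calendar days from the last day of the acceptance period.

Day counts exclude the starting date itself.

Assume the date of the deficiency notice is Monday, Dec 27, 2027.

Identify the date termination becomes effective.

The last day of the revision period: Dec 27, 2027 + 39 days = Feb 4, 2028.
The last day of the acceptance period: Feb 4, 2028 + 5 days = Feb 9, 2028.
Adding 4 calendar days to Feb 9, 2028 gives Feb 13, 2028, which is the date termination becomes effective.

Feb 13, 2028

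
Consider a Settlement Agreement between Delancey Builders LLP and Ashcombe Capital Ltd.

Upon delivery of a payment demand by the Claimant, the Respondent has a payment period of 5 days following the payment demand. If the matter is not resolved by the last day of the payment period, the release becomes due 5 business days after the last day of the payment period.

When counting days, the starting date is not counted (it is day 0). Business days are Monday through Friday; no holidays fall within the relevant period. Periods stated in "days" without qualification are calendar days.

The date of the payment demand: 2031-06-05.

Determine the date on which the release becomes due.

2031-06-17

The last day of the payment period: 5 calendar days after 2031-06-05 is 2031-06-10.
From Tuesday, 2031-06-10, 5 business days (Jun 11, Jun 12, Jun 13, Jun 16, Jun 17, skipping weekends) brings us to Tuesday, 2031-06-17, which is the date on which the release becomes due.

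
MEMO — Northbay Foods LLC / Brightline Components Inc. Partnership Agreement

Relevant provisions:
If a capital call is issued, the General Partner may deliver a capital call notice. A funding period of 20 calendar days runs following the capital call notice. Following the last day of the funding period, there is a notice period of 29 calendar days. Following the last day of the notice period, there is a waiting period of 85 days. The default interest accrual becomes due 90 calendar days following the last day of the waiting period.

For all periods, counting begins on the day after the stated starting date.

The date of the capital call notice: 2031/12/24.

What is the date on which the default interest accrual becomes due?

2032/08/04

The last day of the funding period: 2031/12/24 + 20 days = 2032/01/13.
Adding 29 calendar days to 2032/01/13 gives 2032/02/11, which is the last day of the notice period.
Adding 85 calendar days to 2032/02/11 gives 2032/05/06, which is the last day of the waiting period.
The date on which the default interest accrual becomes due: 90 calendar days after 2032/05/06 is 2032/08/04.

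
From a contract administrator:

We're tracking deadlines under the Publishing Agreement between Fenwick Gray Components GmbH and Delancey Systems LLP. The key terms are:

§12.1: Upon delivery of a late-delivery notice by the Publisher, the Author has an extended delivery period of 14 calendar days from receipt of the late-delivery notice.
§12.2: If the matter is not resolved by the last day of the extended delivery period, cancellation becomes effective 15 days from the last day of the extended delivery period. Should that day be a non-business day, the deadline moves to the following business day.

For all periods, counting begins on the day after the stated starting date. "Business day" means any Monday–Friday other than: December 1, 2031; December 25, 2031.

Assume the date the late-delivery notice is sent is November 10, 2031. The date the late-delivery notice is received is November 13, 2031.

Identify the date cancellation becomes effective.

Adding 14 calendar days to November 13, 2031 gives November 27, 2031, which is the last day of the extended delivery period.
The date cancellation becomes effective: November 27, 2031 + 15 days = December 12, 2031. December 12, 2031 is a Friday and is not a listed holiday, so no roll-forward applies.

December 12, 2031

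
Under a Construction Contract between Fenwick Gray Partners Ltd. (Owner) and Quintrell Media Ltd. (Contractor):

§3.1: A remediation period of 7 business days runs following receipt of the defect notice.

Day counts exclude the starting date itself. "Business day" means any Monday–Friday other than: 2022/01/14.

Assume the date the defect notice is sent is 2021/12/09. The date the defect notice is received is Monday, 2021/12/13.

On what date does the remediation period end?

2021/12/22

The last day of the remediation period: 7 business days after Monday, 2021/12/13, skipping weekends — Dec 14, Dec 15, Dec 16, Dec 17, Dec 20, Dec 21, Dec 22 — lands on Wednesday, 2021/12/22.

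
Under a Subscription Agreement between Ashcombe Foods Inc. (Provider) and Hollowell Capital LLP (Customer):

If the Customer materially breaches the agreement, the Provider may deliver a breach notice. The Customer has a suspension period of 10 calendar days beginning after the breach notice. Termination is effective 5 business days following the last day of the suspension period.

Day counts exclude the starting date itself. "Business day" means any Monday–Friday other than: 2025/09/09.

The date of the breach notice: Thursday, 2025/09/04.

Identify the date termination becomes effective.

The last day of the suspension period: 10 calendar days after 2025/09/04 is 2025/09/14.
The date termination becomes effective: counting 5 business days from Sunday, 2025/09/14 (Sep 15, Sep 16, Sep 17, Sep 18, Sep 19, skipping weekends) reaches Friday, 2025/09/19.

2025/09/19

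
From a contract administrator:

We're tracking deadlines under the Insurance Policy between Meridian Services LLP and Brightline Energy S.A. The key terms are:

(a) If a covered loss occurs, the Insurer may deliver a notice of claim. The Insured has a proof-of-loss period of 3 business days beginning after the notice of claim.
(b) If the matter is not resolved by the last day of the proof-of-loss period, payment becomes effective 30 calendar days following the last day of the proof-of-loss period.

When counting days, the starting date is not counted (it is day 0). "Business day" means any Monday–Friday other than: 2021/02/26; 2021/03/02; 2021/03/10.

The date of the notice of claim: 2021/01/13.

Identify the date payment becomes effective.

2021/02/17

The last day of the proof-of-loss period: counting 3 business days from Wednesday, 2021/01/13 (Jan 14, Jan 15, Jan 18, skipping weekends) reaches Monday, 2021/01/18.
The date payment becomes effective: 2021/01/18 + 30 days = 2021/02/17.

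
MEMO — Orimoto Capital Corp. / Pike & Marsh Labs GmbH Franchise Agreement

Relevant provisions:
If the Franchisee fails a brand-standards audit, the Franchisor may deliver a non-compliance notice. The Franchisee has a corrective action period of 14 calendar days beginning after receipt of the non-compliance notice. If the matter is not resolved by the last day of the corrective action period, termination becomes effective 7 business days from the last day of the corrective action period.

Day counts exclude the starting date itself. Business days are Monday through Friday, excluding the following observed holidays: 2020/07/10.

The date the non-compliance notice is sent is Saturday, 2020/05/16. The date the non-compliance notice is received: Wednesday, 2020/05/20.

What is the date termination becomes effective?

Adding 14 calendar days to 2020/05/20 gives 2020/06/03, which is the last day of the corrective action period.
The date termination becomes effective: counting 7 business days from Wednesday, 2020/06/03 (Jun 4, Jun 5, Jun 8, Jun 9, Jun 10, Jun 11, Jun 12, skipping weekends) reaches Friday, 2020/06/12.

2020/06/12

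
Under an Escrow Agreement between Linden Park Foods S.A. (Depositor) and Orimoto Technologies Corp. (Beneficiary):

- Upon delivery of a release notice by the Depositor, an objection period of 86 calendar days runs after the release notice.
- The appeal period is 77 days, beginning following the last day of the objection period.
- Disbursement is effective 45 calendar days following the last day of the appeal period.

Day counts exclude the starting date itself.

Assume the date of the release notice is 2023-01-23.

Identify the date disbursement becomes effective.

The last day of the objection period: 2023-01-23 + 86 days = 2023-04-19.
Adding 77 calendar days to 2023-04-19 gives 2023-07-05, which is the last day of the appeal period.
The date disbursement becomes effective: 2023-07-05 + 45 days = 2023-08-19.

2023-08-19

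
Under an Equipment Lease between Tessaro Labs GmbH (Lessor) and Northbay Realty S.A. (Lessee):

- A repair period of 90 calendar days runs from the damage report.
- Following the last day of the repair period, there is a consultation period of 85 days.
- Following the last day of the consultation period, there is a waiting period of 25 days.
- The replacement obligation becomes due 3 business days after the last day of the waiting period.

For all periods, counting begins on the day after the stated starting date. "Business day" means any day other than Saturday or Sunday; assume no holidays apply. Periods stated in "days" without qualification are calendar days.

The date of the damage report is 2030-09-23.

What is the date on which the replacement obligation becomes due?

Adding 90 calendar days to 2030-09-23 gives 2030-12-22, which is the last day of the repair period.
Adding 85 calendar days to 2030-12-22 gives 2031-03-17, which is the last day of the consultation period.
The last day of the waiting period: 25 calendar days after 2031-03-17 is 2031-04-11.
From Friday, 2031-04-11, 3 business days (Apr 14, Apr 15, Apr 16, skipping weekends) brings us to Wednesday, 2031-04-16, which is the date on which the replacement obligation becomes due.

2031-04-16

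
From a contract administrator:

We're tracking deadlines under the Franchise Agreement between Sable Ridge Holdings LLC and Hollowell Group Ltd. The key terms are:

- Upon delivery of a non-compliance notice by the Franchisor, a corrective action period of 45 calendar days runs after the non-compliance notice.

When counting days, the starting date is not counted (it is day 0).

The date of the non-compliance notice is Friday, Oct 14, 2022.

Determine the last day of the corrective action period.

The last day of the corrective action period: 45 calendar days after Oct 14, 2022 is Nov 28, 2022.

Nov 28, 2022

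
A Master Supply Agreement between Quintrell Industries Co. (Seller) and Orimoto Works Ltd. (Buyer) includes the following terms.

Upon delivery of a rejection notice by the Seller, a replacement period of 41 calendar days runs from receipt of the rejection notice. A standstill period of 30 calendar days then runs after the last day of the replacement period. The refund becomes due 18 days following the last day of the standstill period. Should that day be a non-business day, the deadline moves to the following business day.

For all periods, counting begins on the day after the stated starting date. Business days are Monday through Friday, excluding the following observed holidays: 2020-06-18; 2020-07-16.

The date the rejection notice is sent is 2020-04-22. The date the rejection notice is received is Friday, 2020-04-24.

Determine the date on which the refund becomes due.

2020-07-22

Adding 41 calendar days to 2020-04-24 gives 2020-06-04, which is the last day of the replacement period.
The last day of the standstill period: 2020-06-04 + 30 days = 2020-07-04.
Adding 18 calendar days to 2020-07-04 gives 2020-07-22, which is the date on which the refund becomes due. 2020-07-22 is a Wednesday and is not a listed holiday, so no roll-forward applies.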